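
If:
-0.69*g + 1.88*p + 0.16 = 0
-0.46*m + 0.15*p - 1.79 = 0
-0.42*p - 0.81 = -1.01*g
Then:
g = 0.90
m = -3.81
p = 0.25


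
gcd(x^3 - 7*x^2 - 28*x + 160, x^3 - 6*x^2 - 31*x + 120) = x^2 - 3*x - 40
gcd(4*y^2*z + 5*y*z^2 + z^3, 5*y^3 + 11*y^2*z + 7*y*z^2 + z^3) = y + z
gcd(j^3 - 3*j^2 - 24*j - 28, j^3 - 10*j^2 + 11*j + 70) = j^2 - 5*j - 14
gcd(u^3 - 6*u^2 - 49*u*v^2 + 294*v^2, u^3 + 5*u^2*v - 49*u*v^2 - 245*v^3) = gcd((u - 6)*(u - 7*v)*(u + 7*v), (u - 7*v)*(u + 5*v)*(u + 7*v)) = u^2 - 49*v^2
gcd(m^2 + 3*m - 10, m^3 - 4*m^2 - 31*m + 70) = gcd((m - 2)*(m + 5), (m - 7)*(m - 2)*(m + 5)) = m^2 + 3*m - 10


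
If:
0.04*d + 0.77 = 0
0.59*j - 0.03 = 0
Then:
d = -19.25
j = 0.05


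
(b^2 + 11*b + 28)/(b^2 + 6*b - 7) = (b + 4)/(b - 1)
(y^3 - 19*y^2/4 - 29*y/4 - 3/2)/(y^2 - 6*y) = y + 5/4 + 1/(4*y)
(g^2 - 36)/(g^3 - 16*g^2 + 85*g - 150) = (g + 6)/(g^2 - 10*g + 25)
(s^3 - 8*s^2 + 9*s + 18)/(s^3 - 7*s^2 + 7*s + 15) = (s - 6)/(s - 5)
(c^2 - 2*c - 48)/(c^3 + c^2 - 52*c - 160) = (c + 6)/(c^2 + 9*c + 20)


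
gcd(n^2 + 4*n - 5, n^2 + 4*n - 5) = n^2 + 4*n - 5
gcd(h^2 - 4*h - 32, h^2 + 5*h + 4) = h + 4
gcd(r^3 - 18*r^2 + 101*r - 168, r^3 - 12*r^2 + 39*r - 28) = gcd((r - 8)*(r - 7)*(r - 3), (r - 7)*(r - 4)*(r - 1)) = r - 7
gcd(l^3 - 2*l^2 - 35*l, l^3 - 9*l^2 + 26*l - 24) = 1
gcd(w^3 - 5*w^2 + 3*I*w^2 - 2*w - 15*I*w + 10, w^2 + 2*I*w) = w + 2*I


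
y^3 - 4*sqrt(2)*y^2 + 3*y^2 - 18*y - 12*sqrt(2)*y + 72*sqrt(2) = (y - 3)*(y + 6)*(y - 4*sqrt(2))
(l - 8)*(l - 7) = l^2 - 15*l + 56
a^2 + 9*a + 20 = (a + 4)*(a + 5)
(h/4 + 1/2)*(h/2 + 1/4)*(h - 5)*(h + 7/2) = h^4/8 + h^3/8 - 81*h^2/32 - 181*h/32 - 35/16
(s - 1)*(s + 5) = s^2 + 4*s - 5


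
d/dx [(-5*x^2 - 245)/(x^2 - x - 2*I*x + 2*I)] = 5*(-2*x*(x^2 - x - 2*I*x + 2*I) - (x^2 + 49)*(-2*x + 1 + 2*I))/(x^2 - x - 2*I*x + 2*I)^2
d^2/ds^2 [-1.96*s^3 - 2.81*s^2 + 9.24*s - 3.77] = -11.76*s - 5.62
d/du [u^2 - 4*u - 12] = 2*u - 4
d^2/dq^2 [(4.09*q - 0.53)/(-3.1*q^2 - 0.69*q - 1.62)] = (-(4.09*q - 0.53)*(6.2*q + 0.69)*(12.4*q + 1.38) + (76.074*q + 2.3582)*(3.1*q^2 + 0.69*q + 1.62))/(3.1*q^2 + 0.69*q + 1.62)^3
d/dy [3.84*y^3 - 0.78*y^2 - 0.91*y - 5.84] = 11.52*y^2 - 1.56*y - 0.91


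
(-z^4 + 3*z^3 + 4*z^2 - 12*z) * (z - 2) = -z^5 + 5*z^4 - 2*z^3 - 20*z^2 + 24*z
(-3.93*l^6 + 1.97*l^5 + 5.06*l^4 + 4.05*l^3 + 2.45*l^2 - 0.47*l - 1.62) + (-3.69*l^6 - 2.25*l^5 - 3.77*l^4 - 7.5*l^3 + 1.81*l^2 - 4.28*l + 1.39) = -7.62*l^6 - 0.28*l^5 + 1.29*l^4 - 3.45*l^3 + 4.26*l^2 - 4.75*l - 0.23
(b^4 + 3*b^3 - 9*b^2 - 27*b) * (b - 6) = b^5 - 3*b^4 - 27*b^3 + 27*b^2 + 162*b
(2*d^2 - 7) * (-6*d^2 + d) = -12*d^4 + 2*d^3 + 42*d^2 - 7*d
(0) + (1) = 1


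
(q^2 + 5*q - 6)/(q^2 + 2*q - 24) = (q - 1)/(q - 4)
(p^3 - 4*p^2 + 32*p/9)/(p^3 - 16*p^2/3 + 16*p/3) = (p - 8/3)/(p - 4)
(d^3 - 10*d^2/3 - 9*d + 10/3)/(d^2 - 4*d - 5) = (3*d^2 + 5*d - 2)/(3*(d + 1))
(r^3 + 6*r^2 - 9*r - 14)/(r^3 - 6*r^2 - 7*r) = (r^2 + 5*r - 14)/(r*(r - 7))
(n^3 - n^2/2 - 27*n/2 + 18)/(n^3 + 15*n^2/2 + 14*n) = (2*n^2 - 9*n + 9)/(n*(2*n + 7))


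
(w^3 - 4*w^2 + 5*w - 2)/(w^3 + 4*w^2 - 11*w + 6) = (w - 2)/(w + 6)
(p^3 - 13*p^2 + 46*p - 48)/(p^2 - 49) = (p^3 - 13*p^2 + 46*p - 48)/(p^2 - 49)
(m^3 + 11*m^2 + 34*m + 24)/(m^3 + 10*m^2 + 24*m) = (m + 1)/m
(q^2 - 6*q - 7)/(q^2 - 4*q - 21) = (q + 1)/(q + 3)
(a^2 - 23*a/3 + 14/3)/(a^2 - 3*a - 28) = (a - 2/3)/(a + 4)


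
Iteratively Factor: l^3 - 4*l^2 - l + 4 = (l - 4)*(l^2 - 1) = (l - 4)*(l - 1)*(l + 1)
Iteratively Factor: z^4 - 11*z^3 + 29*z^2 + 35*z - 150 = (z - 5)*(z^3 - 6*z^2 - z + 30) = (z - 5)^2*(z^2 - z - 6) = (z - 5)^2*(z + 2)*(z - 3)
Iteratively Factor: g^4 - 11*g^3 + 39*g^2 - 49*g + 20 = (g - 4)*(g^3 - 7*g^2 + 11*g - 5) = (g - 4)*(g - 1)*(g^2 - 6*g + 5) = (g - 4)*(g - 1)^2*(g - 5)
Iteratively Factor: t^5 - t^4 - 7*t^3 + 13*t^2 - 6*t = (t - 2)*(t^4 + t^3 - 5*t^2 + 3*t) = t*(t - 2)*(t^3 + t^2 - 5*t + 3) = t*(t - 2)*(t - 1)*(t^2 + 2*t - 3) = t*(t - 2)*(t - 1)^2*(t + 3)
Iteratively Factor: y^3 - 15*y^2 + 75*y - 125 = (y - 5)*(y^2 - 10*y + 25) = (y - 5)^2*(y - 5)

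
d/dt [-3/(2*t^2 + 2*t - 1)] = 6*(2*t + 1)/(2*t^2 + 2*t - 1)^2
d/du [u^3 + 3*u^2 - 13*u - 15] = 3*u^2 + 6*u - 13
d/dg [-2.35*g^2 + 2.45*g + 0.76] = 2.45 - 4.7*g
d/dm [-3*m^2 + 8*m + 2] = 8 - 6*m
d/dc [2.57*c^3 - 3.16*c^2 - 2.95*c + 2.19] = 7.71*c^2 - 6.32*c - 2.95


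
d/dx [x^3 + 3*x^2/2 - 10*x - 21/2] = 3*x^2 + 3*x - 10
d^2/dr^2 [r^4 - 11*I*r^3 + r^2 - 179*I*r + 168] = 12*r^2 - 66*I*r + 2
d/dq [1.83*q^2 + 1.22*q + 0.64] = 3.66*q + 1.22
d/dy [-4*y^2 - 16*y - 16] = -8*y - 16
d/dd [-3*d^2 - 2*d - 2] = -6*d - 2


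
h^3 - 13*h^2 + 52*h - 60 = (h - 6)*(h - 5)*(h - 2)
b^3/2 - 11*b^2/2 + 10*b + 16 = (b/2 + 1/2)*(b - 8)*(b - 4)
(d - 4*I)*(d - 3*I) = d^2 - 7*I*d - 12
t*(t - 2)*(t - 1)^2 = t^4 - 4*t^3 + 5*t^2 - 2*t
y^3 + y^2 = y^2*(y + 1)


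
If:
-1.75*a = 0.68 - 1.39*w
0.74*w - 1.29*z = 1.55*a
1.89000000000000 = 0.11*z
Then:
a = -35.26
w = -43.90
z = 17.18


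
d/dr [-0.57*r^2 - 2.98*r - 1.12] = -1.14*r - 2.98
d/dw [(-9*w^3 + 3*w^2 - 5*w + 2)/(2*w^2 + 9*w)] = (-18*w^4 - 162*w^3 + 37*w^2 - 8*w - 18)/(w^2*(4*w^2 + 36*w + 81))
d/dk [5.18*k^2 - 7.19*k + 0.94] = 10.36*k - 7.19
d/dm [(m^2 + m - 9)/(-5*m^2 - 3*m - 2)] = (2*m^2 - 94*m - 29)/(25*m^4 + 30*m^3 + 29*m^2 + 12*m + 4)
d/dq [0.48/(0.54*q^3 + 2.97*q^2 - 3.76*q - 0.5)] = (-0.7776*q^2 - 2.8512*q + 1.8048)/(0.54*q^3 + 2.97*q^2 - 3.76*q - 0.5)^2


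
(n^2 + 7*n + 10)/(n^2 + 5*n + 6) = (n + 5)/(n + 3)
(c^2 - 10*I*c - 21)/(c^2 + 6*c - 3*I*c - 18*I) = (c - 7*I)/(c + 6)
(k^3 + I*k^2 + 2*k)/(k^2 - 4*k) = (k^2 + I*k + 2)/(k - 4)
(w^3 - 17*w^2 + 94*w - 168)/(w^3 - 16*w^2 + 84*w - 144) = (w - 7)/(w - 6)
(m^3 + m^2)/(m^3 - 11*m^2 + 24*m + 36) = m^2/(m^2 - 12*m + 36)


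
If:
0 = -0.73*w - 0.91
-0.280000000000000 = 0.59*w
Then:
No Solution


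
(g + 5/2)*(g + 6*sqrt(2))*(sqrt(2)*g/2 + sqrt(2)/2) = sqrt(2)*g^3/2 + 7*sqrt(2)*g^2/4 + 6*g^2 + 5*sqrt(2)*g/4 + 21*g + 15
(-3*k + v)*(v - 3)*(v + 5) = -3*k*v^2 - 6*k*v + 45*k + v^3 + 2*v^2 - 15*v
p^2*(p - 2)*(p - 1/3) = p^4 - 7*p^3/3 + 2*p^2/3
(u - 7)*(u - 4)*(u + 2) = u^3 - 9*u^2 + 6*u + 56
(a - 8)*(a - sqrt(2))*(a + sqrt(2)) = a^3 - 8*a^2 - 2*a + 16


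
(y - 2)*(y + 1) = y^2 - y - 2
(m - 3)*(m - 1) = m^2 - 4*m + 3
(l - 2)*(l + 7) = l^2 + 5*l - 14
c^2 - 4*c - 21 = (c - 7)*(c + 3)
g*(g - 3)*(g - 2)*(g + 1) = g^4 - 4*g^3 + g^2 + 6*g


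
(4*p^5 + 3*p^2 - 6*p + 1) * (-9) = -36*p^5 - 27*p^2 + 54*p - 9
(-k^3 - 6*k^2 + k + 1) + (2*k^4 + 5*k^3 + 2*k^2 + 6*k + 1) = 2*k^4 + 4*k^3 - 4*k^2 + 7*k + 2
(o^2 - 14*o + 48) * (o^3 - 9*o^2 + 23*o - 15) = o^5 - 23*o^4 + 197*o^3 - 769*o^2 + 1314*o - 720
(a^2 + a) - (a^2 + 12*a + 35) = -11*a - 35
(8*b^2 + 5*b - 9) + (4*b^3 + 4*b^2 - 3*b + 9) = 4*b^3 + 12*b^2 + 2*b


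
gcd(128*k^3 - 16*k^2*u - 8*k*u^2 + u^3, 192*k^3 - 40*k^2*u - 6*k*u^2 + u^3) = 32*k^2 - 12*k*u + u^2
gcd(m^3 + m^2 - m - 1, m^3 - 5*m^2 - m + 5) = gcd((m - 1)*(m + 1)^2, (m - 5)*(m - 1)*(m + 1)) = m^2 - 1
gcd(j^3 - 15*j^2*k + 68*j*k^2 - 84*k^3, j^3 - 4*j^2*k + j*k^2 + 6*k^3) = j - 2*k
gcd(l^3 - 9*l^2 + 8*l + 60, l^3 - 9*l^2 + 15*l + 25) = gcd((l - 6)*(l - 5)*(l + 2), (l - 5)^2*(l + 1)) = l - 5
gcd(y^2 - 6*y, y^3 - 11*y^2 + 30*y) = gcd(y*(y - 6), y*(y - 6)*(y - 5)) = y^2 - 6*y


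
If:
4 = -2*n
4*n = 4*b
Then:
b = -2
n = -2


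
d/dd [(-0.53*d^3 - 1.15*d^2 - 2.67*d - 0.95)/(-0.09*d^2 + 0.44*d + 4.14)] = (0.0477*d^4 - 0.4664*d^3 - 7.3289*d^2 - 9.693*d - 10.6358)/(0.0081*d^4 - 0.0792*d^3 - 0.5516*d^2 + 3.6432*d + 17.1396)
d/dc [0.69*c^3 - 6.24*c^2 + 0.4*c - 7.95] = 2.07*c^2 - 12.48*c + 0.4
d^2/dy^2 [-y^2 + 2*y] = -2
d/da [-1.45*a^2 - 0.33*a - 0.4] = -2.9*a - 0.33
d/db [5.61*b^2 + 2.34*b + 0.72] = 11.22*b + 2.34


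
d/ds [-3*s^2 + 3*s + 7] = 3 - 6*s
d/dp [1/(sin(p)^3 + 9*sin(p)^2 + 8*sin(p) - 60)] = (-18*sin(p) + 3*cos(p)^2 - 11)*cos(p)/(sin(p)^3 + 9*sin(p)^2 + 8*sin(p) - 60)^2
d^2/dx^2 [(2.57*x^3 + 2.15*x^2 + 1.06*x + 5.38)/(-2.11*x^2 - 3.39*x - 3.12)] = (2.8421709430404e-14*x^4 - 3.91272800000016*x^3 - 221.884764*x^2 - 339.130908*x - 72.254868)/(9.393931*x^6 + 45.277857*x^5 + 114.416649*x^4 + 172.860507*x^3 + 169.184808*x^2 + 98.998848*x + 30.371328)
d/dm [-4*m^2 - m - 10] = -8*m - 1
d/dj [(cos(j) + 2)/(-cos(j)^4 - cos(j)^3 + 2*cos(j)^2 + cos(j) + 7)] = (-3*sin(j)^4 + 10*sin(j)^2 + cos(j)/2 - 5*cos(3*j)/2 - 12)*sin(j)/(-sin(j)^4 + sin(j)^2*cos(j) + 8)^2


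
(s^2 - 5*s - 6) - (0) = s^2 - 5*s - 6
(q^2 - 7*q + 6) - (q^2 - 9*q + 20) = 2*q - 14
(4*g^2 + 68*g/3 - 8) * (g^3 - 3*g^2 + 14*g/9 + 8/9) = 4*g^5 + 32*g^4/3 - 628*g^3/9 + 1696*g^2/27 + 208*g/27 - 64/9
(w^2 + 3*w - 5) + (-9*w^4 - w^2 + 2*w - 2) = -9*w^4 + 5*w - 7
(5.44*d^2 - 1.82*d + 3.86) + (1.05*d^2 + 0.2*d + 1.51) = 6.49*d^2 - 1.62*d + 5.37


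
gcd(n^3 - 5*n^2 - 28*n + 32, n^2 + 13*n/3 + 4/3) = n + 4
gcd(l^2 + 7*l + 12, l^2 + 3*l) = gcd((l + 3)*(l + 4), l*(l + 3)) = l + 3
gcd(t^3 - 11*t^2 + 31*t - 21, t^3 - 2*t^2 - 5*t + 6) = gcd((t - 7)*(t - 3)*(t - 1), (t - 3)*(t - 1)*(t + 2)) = t^2 - 4*t + 3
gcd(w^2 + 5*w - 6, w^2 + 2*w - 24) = w + 6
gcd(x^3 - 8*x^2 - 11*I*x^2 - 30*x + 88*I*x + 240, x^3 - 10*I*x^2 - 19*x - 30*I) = x^2 - 11*I*x - 30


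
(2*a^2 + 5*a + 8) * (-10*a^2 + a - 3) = -20*a^4 - 48*a^3 - 81*a^2 - 7*a - 24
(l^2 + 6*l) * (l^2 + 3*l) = l^4 + 9*l^3 + 18*l^2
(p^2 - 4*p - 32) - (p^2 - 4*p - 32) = 0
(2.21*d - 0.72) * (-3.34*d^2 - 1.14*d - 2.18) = -7.3814*d^3 - 0.1146*d^2 - 3.997*d + 1.5696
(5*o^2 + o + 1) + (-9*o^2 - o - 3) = -4*o^2 - 2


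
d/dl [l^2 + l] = 2*l + 1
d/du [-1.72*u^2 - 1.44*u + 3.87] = -3.44*u - 1.44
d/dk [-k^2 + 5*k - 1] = 5 - 2*k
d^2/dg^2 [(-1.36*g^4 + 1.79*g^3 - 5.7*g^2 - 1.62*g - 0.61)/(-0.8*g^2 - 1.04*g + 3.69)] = (1.7408*g^6 + 6.78912*g^5 - 15.262464*g^4 - 105.357664*g^3 + 366.731376*g^2 - 114.498354*g + 172.578356)/(0.512*g^6 + 1.9968*g^5 - 4.48896*g^4 - 17.295616*g^3 + 20.705328*g^2 + 42.482232*g - 50.243409)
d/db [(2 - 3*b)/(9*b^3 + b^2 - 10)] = (-27*b^3 - 3*b^2 + b*(3*b - 2)*(27*b + 2) + 30)/(9*b^3 + b^2 - 10)^2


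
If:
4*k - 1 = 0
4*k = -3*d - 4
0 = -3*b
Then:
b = 0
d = -5/3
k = 1/4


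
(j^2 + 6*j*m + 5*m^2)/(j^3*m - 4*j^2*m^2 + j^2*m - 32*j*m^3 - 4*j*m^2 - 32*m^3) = (j^2 + 6*j*m + 5*m^2)/(m*(j^3 - 4*j^2*m + j^2 - 32*j*m^2 - 4*j*m - 32*m^2))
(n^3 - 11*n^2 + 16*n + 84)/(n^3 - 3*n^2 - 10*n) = (n^2 - 13*n + 42)/(n*(n - 5))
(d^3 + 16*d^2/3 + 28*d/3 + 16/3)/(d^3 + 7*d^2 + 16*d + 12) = (d + 4/3)/(d + 3)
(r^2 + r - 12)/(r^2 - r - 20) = (r - 3)/(r - 5)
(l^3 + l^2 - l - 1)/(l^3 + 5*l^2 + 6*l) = (l^3 + l^2 - l - 1)/(l*(l^2 + 5*l + 6))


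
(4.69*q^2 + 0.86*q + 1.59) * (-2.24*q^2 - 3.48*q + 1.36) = -10.5056*q^4 - 18.2476*q^3 - 0.175999999999999*q^2 - 4.3636*q + 2.1624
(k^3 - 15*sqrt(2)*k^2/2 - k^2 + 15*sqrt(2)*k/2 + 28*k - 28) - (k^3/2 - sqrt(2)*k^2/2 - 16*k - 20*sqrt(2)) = k^3/2 - 7*sqrt(2)*k^2 - k^2 + 15*sqrt(2)*k/2 + 44*k - 28 + 20*sqrt(2)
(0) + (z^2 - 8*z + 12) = z^2 - 8*z + 12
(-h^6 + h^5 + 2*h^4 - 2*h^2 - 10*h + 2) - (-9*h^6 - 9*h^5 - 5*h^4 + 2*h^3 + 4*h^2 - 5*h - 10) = 8*h^6 + 10*h^5 + 7*h^4 - 2*h^3 - 6*h^2 - 5*h + 12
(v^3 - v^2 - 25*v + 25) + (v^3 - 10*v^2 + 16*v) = 2*v^3 - 11*v^2 - 9*v + 25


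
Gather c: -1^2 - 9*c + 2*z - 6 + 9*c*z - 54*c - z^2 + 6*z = c*(9*z - 63) - z^2 + 8*z - 7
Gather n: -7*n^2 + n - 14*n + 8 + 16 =-7*n^2 - 13*n + 24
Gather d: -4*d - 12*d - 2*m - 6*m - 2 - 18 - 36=-16*d - 8*m - 56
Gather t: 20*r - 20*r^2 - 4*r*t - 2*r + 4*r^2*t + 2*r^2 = -18*r^2 + 18*r + t*(4*r^2 - 4*r)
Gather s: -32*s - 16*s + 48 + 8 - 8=48 - 48*s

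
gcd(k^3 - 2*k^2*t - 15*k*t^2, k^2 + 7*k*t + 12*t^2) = k + 3*t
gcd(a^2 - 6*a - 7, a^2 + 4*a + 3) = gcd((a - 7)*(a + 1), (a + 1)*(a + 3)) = a + 1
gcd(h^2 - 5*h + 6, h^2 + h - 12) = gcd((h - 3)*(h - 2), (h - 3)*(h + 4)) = h - 3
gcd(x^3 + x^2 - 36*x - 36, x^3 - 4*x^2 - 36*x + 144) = x^2 - 36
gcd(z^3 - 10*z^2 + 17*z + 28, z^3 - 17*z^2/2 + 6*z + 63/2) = z - 7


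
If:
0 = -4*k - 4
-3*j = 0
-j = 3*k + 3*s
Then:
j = 0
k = -1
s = 1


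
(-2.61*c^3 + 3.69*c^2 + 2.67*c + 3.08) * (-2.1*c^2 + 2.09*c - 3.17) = 5.481*c^5 - 13.2039*c^4 + 10.3788*c^3 - 12.585*c^2 - 2.0267*c - 9.7636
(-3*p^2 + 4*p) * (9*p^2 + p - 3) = -27*p^4 + 33*p^3 + 13*p^2 - 12*p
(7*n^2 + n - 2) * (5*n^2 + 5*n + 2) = 35*n^4 + 40*n^3 + 9*n^2 - 8*n - 4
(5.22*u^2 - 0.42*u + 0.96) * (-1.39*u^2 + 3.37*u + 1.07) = -7.2558*u^4 + 18.1752*u^3 + 2.8356*u^2 + 2.7858*u + 1.0272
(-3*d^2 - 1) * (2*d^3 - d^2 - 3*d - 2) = -6*d^5 + 3*d^4 + 7*d^3 + 7*d^2 + 3*d + 2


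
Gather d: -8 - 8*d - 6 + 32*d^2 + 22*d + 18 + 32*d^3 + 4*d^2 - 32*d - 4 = 32*d^3 + 36*d^2 - 18*d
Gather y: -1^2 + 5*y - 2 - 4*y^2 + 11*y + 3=-4*y^2 + 16*y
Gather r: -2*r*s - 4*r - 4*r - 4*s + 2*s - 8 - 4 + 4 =r*(-2*s - 8) - 2*s - 8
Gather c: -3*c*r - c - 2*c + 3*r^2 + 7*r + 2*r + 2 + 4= c*(-3*r - 3) + 3*r^2 + 9*r + 6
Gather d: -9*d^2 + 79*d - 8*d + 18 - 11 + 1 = -9*d^2 + 71*d + 8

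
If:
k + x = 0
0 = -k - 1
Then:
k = -1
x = 1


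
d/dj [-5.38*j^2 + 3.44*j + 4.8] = 3.44 - 10.76*j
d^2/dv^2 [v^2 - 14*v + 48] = 2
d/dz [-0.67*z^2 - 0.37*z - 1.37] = -1.34*z - 0.37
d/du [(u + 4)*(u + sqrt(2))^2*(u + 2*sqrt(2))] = 4*u^3 + 12*u^2 + 12*sqrt(2)*u^2 + 20*u + 32*sqrt(2)*u + 4*sqrt(2) + 40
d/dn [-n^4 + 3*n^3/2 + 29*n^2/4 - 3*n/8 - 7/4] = -4*n^3 + 9*n^2/2 + 29*n/2 - 3/8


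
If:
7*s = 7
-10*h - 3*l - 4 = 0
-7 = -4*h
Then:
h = 7/4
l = -43/6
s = 1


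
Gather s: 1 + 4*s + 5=4*s + 6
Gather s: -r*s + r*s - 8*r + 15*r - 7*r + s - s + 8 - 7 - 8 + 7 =0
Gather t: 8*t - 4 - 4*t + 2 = 4*t - 2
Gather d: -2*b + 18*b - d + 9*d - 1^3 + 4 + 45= 16*b + 8*d + 48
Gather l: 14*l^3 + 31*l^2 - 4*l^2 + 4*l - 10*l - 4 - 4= 14*l^3 + 27*l^2 - 6*l - 8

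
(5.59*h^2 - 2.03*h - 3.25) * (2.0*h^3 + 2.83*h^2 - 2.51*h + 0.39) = 11.18*h^5 + 11.7597*h^4 - 26.2758*h^3 - 1.9221*h^2 + 7.3658*h - 1.2675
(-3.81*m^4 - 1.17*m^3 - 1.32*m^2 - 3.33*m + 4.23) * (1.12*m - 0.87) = -4.2672*m^5 + 2.0043*m^4 - 0.4605*m^3 - 2.5812*m^2 + 7.6347*m - 3.6801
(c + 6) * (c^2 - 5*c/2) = c^3 + 7*c^2/2 - 15*c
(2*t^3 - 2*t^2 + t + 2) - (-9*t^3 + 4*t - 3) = 11*t^3 - 2*t^2 - 3*t + 5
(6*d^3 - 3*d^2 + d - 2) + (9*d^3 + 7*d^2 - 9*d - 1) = 15*d^3 + 4*d^2 - 8*d - 3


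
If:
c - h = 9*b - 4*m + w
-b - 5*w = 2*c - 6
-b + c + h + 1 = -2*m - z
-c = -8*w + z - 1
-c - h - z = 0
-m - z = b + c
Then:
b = 55/267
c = 841/267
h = -17/89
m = -106/267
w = -9/89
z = -790/267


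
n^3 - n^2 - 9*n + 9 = (n - 3)*(n - 1)*(n + 3)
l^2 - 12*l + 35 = (l - 7)*(l - 5)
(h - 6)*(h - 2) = h^2 - 8*h + 12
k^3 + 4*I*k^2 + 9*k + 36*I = (k - 3*I)*(k + 3*I)*(k + 4*I)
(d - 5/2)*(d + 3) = d^2 + d/2 - 15/2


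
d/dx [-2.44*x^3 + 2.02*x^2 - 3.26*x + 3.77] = -7.32*x^2 + 4.04*x - 3.26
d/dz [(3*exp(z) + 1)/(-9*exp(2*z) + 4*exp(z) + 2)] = (27*exp(2*z) + 18*exp(z) + 2)*exp(z)/(81*exp(4*z) - 72*exp(3*z) - 20*exp(2*z) + 16*exp(z) + 4)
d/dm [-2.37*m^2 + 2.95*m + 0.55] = 2.95 - 4.74*m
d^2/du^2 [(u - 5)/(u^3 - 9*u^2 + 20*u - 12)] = 2*((u - 5)*(3*u^2 - 18*u + 20)^2 + (-3*u^2 + 18*u - 3*(u - 5)*(u - 3) - 20)*(u^3 - 9*u^2 + 20*u - 12))/(u^3 - 9*u^2 + 20*u - 12)^3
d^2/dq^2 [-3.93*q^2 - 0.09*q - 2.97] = -7.86000000000000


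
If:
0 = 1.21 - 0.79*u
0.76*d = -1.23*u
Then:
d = -2.48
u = 1.53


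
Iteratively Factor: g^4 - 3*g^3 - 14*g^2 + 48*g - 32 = (g - 4)*(g^3 + g^2 - 10*g + 8) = (g - 4)*(g - 1)*(g^2 + 2*g - 8) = (g - 4)*(g - 2)*(g - 1)*(g + 4)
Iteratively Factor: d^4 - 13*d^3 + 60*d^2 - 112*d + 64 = (d - 4)*(d^3 - 9*d^2 + 24*d - 16) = (d - 4)^2*(d^2 - 5*d + 4) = (d - 4)^3*(d - 1)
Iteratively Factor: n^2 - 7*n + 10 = (n - 5)*(n - 2)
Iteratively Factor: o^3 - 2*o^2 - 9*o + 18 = (o + 3)*(o^2 - 5*o + 6) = (o - 3)*(o + 3)*(o - 2)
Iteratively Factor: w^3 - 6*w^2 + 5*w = (w - 1)*(w^2 - 5*w) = w*(w - 1)*(w - 5)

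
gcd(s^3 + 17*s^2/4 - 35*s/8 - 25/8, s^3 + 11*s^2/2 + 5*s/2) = s^2 + 11*s/2 + 5/2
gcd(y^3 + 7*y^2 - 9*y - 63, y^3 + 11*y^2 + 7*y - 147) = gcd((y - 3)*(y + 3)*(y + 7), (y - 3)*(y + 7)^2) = y^2 + 4*y - 21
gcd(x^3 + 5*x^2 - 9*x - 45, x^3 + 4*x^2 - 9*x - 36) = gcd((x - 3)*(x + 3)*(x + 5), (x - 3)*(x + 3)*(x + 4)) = x^2 - 9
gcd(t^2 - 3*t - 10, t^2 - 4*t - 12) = t + 2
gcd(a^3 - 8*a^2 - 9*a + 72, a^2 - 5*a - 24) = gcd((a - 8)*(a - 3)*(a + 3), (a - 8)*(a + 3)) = a^2 - 5*a - 24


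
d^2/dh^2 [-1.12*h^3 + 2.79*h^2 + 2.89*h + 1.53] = 5.58 - 6.72*h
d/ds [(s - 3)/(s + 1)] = 4/(s + 1)^2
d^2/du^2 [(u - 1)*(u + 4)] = 2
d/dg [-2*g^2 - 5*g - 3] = -4*g - 5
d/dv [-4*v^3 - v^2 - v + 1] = -12*v^2 - 2*v - 1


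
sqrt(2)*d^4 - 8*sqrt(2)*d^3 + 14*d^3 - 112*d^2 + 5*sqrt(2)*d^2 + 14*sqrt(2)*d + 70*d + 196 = (d - 7)*(d - 2)*(d + 7*sqrt(2))*(sqrt(2)*d + sqrt(2))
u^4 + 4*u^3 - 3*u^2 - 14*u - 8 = (u - 2)*(u + 1)^2*(u + 4)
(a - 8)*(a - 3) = a^2 - 11*a + 24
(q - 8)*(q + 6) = q^2 - 2*q - 48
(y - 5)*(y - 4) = y^2 - 9*y + 20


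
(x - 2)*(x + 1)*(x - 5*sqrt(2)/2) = x^3 - 5*sqrt(2)*x^2/2 - x^2 - 2*x + 5*sqrt(2)*x/2 + 5*sqrt(2)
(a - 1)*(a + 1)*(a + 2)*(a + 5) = a^4 + 7*a^3 + 9*a^2 - 7*a - 10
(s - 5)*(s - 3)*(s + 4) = s^3 - 4*s^2 - 17*s + 60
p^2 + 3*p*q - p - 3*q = (p - 1)*(p + 3*q)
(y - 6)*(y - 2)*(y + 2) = y^3 - 6*y^2 - 4*y + 24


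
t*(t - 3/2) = t^2 - 3*t/2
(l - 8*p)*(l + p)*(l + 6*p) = l^3 - l^2*p - 50*l*p^2 - 48*p^3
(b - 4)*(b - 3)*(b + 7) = b^3 - 37*b + 84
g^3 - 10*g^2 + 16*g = g*(g - 8)*(g - 2)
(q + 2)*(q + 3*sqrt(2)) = q^2 + 2*q + 3*sqrt(2)*q + 6*sqrt(2)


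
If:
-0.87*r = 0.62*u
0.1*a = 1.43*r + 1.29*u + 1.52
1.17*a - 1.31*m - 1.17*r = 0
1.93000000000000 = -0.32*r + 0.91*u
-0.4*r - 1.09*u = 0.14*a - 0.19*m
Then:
No Solution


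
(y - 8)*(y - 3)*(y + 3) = y^3 - 8*y^2 - 9*y + 72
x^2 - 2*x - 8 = (x - 4)*(x + 2)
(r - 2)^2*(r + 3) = r^3 - r^2 - 8*r + 12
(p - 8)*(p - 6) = p^2 - 14*p + 48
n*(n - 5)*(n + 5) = n^3 - 25*n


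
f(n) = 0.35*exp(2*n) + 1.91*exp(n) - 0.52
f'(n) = 0.7*exp(2*n) + 1.91*exp(n)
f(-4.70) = -0.50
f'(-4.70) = 0.02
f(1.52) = 15.53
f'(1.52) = 23.37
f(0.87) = 6.03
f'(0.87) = 8.55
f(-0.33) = 1.03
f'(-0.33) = 1.73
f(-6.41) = -0.52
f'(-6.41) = 0.00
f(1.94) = 29.72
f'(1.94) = 47.19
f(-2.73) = -0.39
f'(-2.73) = 0.13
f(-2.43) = -0.35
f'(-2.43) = 0.17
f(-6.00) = -0.52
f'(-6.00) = 0.00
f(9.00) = 22996465.57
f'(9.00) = 45977455.29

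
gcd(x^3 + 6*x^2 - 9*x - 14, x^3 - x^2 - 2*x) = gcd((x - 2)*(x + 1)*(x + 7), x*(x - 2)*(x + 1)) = x^2 - x - 2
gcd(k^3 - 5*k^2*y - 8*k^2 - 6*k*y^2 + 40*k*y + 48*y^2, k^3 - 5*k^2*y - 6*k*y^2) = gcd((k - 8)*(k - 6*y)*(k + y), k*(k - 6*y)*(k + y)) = -k^2 + 5*k*y + 6*y^2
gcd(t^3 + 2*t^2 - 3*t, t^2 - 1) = t - 1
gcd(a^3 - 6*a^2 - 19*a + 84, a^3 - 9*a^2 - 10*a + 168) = a^2 - 3*a - 28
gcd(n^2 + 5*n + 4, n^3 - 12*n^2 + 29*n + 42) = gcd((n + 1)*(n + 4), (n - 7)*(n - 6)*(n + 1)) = n + 1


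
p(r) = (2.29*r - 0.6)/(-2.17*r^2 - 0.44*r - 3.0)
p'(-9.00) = 0.01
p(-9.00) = 0.12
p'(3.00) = 0.05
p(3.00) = -0.26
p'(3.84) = 0.04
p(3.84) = -0.22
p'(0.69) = -0.35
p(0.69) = -0.23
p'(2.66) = 0.06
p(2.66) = -0.28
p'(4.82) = 0.03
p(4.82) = -0.19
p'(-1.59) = 0.16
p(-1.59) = 0.54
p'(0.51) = -0.50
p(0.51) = -0.15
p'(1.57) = 0.01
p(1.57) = -0.33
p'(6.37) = 0.02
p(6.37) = -0.15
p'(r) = (2.29*r - 0.6)*(4.34*r + 0.44)/(-2.17*r^2 - 0.44*r - 3.0)^2 + 2.29/(-2.17*r^2 - 0.44*r - 3.0)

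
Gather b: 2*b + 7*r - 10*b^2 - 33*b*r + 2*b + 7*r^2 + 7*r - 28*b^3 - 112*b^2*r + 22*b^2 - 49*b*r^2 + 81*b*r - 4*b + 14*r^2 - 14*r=-28*b^3 + b^2*(12 - 112*r) + b*(-49*r^2 + 48*r) + 21*r^2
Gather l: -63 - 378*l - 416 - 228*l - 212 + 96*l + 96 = -510*l - 595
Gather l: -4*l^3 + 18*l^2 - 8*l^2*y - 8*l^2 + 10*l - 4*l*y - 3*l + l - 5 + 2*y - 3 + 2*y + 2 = -4*l^3 + l^2*(10 - 8*y) + l*(8 - 4*y) + 4*y - 6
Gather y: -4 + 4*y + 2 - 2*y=2*y - 2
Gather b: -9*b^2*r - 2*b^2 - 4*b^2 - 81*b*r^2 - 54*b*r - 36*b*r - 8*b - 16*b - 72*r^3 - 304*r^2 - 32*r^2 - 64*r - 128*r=b^2*(-9*r - 6) + b*(-81*r^2 - 90*r - 24) - 72*r^3 - 336*r^2 - 192*r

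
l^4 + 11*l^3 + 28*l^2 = l^2*(l + 4)*(l + 7)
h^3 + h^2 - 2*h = h*(h - 1)*(h + 2)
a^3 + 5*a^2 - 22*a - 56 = (a - 4)*(a + 2)*(a + 7)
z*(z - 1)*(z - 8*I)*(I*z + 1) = I*z^4 + 9*z^3 - I*z^3 - 9*z^2 - 8*I*z^2 + 8*I*z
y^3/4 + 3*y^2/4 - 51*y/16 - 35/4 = (y/4 + 1)*(y - 7/2)*(y + 5/2)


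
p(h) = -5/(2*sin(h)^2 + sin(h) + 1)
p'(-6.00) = 4.93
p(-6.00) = -3.48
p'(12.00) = -4.48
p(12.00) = -4.81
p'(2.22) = -1.35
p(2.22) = -1.63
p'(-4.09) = -1.26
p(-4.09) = -1.60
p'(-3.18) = -5.32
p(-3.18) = -4.80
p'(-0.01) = 4.90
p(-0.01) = -5.05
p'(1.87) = -0.50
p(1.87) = -1.32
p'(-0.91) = -3.12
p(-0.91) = -3.43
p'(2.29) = -1.59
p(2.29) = -1.73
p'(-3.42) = -4.96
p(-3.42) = -3.51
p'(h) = -5*(-4*sin(h)*cos(h) - cos(h))/(2*sin(h)^2 + sin(h) + 1)^2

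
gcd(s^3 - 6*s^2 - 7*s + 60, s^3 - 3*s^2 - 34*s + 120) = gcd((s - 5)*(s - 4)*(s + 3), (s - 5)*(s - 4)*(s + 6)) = s^2 - 9*s + 20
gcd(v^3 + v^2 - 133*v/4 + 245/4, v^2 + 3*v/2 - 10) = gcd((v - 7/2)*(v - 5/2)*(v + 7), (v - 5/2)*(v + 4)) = v - 5/2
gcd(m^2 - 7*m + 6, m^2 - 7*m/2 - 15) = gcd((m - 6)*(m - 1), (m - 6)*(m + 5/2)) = m - 6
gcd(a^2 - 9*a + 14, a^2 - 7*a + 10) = a - 2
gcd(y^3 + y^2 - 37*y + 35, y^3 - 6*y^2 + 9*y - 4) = y - 1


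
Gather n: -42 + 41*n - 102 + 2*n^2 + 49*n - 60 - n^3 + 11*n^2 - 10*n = -n^3 + 13*n^2 + 80*n - 204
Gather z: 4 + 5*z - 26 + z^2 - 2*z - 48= z^2 + 3*z - 70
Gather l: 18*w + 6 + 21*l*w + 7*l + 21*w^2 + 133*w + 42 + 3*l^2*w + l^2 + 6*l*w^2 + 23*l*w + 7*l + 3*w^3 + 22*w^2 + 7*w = l^2*(3*w + 1) + l*(6*w^2 + 44*w + 14) + 3*w^3 + 43*w^2 + 158*w + 48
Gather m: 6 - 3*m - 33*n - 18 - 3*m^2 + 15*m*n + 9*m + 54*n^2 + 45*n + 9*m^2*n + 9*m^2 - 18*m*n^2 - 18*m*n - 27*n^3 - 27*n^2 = m^2*(9*n + 6) + m*(-18*n^2 - 3*n + 6) - 27*n^3 + 27*n^2 + 12*n - 12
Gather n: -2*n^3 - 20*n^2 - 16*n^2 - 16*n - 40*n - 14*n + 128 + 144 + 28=-2*n^3 - 36*n^2 - 70*n + 300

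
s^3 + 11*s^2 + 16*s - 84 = (s - 2)*(s + 6)*(s + 7)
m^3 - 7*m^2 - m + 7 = (m - 7)*(m - 1)*(m + 1)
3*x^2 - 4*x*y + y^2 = (-3*x + y)*(-x + y)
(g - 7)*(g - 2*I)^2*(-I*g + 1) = -I*g^4 - 3*g^3 + 7*I*g^3 + 21*g^2 - 4*g + 28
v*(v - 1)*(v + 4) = v^3 + 3*v^2 - 4*v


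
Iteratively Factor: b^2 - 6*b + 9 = (b - 3)*(b - 3)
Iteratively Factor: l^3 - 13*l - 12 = (l + 3)*(l^2 - 3*l - 4) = (l + 1)*(l + 3)*(l - 4)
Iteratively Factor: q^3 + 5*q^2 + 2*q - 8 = (q + 2)*(q^2 + 3*q - 4) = (q - 1)*(q + 2)*(q + 4)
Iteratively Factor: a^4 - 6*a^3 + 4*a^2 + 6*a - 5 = (a - 1)*(a^3 - 5*a^2 - a + 5) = (a - 5)*(a - 1)*(a^2 - 1) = (a - 5)*(a - 1)^2*(a + 1)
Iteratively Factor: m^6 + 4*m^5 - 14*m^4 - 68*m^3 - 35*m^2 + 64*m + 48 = (m - 4)*(m^5 + 8*m^4 + 18*m^3 + 4*m^2 - 19*m - 12) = (m - 4)*(m + 1)*(m^4 + 7*m^3 + 11*m^2 - 7*m - 12) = (m - 4)*(m + 1)^2*(m^3 + 6*m^2 + 5*m - 12) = (m - 4)*(m - 1)*(m + 1)^2*(m^2 + 7*m + 12) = (m - 4)*(m - 1)*(m + 1)^2*(m + 4)*(m + 3)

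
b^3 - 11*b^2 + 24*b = b*(b - 8)*(b - 3)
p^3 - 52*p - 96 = (p - 8)*(p + 2)*(p + 6)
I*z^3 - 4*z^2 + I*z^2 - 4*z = z*(z + 4*I)*(I*z + I)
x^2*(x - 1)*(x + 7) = x^4 + 6*x^3 - 7*x^2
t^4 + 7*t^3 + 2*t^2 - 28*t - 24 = (t - 2)*(t + 1)*(t + 2)*(t + 6)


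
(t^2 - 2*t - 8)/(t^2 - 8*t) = (t^2 - 2*t - 8)/(t*(t - 8))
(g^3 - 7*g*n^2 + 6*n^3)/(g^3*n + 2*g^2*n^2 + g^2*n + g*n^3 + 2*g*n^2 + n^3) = (g^3 - 7*g*n^2 + 6*n^3)/(n*(g^3 + 2*g^2*n + g^2 + g*n^2 + 2*g*n + n^2))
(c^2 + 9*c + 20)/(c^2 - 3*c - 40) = (c + 4)/(c - 8)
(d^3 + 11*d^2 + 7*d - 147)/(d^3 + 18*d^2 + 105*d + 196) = (d - 3)/(d + 4)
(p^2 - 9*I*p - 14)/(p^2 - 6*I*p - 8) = (p - 7*I)/(p - 4*I)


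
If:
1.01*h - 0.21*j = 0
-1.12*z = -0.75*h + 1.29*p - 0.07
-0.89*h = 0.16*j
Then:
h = 0.00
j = 0.00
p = 0.0542635658914729 - 0.868217054263566*z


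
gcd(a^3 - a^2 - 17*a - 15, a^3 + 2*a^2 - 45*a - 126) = a + 3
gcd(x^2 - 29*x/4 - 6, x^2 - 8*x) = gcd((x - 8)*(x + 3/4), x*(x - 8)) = x - 8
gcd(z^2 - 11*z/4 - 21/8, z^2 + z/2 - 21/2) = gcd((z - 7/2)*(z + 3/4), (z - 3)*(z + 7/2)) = 1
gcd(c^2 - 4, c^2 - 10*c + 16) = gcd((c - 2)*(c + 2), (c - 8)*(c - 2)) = c - 2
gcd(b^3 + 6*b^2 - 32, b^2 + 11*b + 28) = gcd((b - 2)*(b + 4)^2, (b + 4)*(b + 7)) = b + 4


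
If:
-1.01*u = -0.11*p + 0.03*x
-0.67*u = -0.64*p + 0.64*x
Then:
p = 1.0935917583377*x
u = 0.0894010825912345*x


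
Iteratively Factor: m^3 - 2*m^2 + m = (m - 1)*(m^2 - m) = (m - 1)^2*(m)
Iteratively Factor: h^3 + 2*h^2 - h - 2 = (h + 1)*(h^2 + h - 2) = (h + 1)*(h + 2)*(h - 1)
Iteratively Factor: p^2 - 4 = (p + 2)*(p - 2)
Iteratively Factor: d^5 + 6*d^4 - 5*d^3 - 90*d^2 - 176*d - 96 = (d + 1)*(d^4 + 5*d^3 - 10*d^2 - 80*d - 96) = (d + 1)*(d + 3)*(d^3 + 2*d^2 - 16*d - 32) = (d + 1)*(d + 2)*(d + 3)*(d^2 - 16) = (d - 4)*(d + 1)*(d + 2)*(d + 3)*(d + 4)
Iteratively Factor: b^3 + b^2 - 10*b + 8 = (b + 4)*(b^2 - 3*b + 2) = (b - 2)*(b + 4)*(b - 1)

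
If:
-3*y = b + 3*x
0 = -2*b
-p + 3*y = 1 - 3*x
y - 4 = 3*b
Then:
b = 0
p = -1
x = -4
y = 4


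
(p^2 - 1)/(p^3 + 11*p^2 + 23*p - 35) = (p + 1)/(p^2 + 12*p + 35)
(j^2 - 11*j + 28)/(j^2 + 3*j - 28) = (j - 7)/(j + 7)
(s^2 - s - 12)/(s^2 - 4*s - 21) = (s - 4)/(s - 7)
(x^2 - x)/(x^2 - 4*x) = (x - 1)/(x - 4)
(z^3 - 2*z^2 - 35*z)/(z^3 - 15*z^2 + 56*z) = (z + 5)/(z - 8)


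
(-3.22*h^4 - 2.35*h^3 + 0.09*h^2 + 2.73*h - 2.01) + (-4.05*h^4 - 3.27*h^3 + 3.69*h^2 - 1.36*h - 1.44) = -7.27*h^4 - 5.62*h^3 + 3.78*h^2 + 1.37*h - 3.45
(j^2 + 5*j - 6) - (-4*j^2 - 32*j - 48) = 5*j^2 + 37*j + 42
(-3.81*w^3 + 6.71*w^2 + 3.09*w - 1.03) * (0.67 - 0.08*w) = 0.3048*w^4 - 3.0895*w^3 + 4.2485*w^2 + 2.1527*w - 0.6901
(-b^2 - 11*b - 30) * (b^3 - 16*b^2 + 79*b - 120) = -b^5 + 5*b^4 + 67*b^3 - 269*b^2 - 1050*b + 3600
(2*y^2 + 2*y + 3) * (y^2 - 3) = 2*y^4 + 2*y^3 - 3*y^2 - 6*y - 9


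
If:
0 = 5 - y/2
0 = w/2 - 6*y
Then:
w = 120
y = 10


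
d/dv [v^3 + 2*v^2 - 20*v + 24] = 3*v^2 + 4*v - 20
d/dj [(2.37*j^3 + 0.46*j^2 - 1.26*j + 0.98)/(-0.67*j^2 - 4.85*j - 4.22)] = (-1.5879*j^4 - 22.989*j^3 - 33.0794*j^2 - 2.5692*j + 10.0702)/(0.4489*j^4 + 6.499*j^3 + 29.1773*j^2 + 40.934*j + 17.8084)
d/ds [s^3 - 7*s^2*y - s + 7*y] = 3*s^2 - 14*s*y - 1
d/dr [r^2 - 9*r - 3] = 2*r - 9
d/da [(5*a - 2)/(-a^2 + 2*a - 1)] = (5*a + 1)/(a^3 - 3*a^2 + 3*a - 1)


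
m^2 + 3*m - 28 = (m - 4)*(m + 7)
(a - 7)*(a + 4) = a^2 - 3*a - 28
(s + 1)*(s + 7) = s^2 + 8*s + 7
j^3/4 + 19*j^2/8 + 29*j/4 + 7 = (j/4 + 1)*(j + 2)*(j + 7/2)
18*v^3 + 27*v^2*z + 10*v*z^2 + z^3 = (v + z)*(3*v + z)*(6*v + z)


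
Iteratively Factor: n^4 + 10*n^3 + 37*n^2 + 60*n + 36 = (n + 2)*(n^3 + 8*n^2 + 21*n + 18) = (n + 2)*(n + 3)*(n^2 + 5*n + 6) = (n + 2)*(n + 3)^2*(n + 2)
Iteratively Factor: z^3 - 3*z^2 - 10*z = (z + 2)*(z^2 - 5*z) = (z - 5)*(z + 2)*(z)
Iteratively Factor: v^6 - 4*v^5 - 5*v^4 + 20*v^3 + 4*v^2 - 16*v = (v - 4)*(v^5 - 5*v^3 + 4*v) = (v - 4)*(v - 1)*(v^4 + v^3 - 4*v^2 - 4*v) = (v - 4)*(v - 1)*(v + 2)*(v^3 - v^2 - 2*v) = (v - 4)*(v - 1)*(v + 1)*(v + 2)*(v^2 - 2*v) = (v - 4)*(v - 2)*(v - 1)*(v + 1)*(v + 2)*(v)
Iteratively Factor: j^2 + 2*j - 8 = (j - 2)*(j + 4)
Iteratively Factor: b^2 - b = (b)*(b - 1)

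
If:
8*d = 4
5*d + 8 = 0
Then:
No Solution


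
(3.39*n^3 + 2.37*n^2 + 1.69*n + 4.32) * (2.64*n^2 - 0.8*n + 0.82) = 8.9496*n^5 + 3.5448*n^4 + 5.3454*n^3 + 11.9962*n^2 - 2.0702*n + 3.5424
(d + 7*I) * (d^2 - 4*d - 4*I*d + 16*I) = d^3 - 4*d^2 + 3*I*d^2 + 28*d - 12*I*d - 112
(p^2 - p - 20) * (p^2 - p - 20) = p^4 - 2*p^3 - 39*p^2 + 40*p + 400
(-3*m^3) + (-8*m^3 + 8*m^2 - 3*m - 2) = -11*m^3 + 8*m^2 - 3*m - 2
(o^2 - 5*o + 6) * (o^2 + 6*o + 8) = o^4 + o^3 - 16*o^2 - 4*o + 48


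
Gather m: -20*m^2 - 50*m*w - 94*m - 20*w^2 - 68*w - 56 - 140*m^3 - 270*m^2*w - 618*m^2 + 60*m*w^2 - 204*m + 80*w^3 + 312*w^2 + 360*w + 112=-140*m^3 + m^2*(-270*w - 638) + m*(60*w^2 - 50*w - 298) + 80*w^3 + 292*w^2 + 292*w + 56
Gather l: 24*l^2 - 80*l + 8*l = 24*l^2 - 72*l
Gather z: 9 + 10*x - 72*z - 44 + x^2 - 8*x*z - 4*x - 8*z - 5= x^2 + 6*x + z*(-8*x - 80) - 40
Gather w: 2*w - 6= 2*w - 6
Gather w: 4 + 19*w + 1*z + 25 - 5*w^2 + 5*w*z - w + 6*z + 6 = -5*w^2 + w*(5*z + 18) + 7*z + 35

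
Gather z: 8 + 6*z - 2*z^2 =-2*z^2 + 6*z + 8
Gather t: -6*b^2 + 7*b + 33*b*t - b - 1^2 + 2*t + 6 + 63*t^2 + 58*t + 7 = -6*b^2 + 6*b + 63*t^2 + t*(33*b + 60) + 12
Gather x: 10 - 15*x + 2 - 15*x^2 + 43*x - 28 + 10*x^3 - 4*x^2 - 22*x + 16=10*x^3 - 19*x^2 + 6*x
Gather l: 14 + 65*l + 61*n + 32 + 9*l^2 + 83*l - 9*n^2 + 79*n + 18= 9*l^2 + 148*l - 9*n^2 + 140*n + 64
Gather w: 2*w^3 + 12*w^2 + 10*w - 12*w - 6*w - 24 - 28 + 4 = 2*w^3 + 12*w^2 - 8*w - 48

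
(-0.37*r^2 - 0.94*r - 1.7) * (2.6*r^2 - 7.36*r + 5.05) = -0.962*r^4 + 0.2792*r^3 + 0.6299*r^2 + 7.765*r - 8.585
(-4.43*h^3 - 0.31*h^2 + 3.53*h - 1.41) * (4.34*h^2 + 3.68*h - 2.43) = -19.2262*h^5 - 17.6478*h^4 + 24.9443*h^3 + 7.6243*h^2 - 13.7667*h + 3.4263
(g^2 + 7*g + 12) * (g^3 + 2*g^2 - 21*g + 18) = g^5 + 9*g^4 + 5*g^3 - 105*g^2 - 126*g + 216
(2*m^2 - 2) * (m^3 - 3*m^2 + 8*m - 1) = 2*m^5 - 6*m^4 + 14*m^3 + 4*m^2 - 16*m + 2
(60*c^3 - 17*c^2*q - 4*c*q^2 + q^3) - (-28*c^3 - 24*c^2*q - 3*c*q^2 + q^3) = 88*c^3 + 7*c^2*q - c*q^2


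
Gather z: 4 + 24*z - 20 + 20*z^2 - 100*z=20*z^2 - 76*z - 16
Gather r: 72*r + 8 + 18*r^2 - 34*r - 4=18*r^2 + 38*r + 4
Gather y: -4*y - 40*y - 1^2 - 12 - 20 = -44*y - 33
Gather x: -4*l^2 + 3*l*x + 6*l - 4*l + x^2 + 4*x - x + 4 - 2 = -4*l^2 + 2*l + x^2 + x*(3*l + 3) + 2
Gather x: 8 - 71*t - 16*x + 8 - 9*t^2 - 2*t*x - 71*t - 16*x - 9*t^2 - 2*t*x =-18*t^2 - 142*t + x*(-4*t - 32) + 16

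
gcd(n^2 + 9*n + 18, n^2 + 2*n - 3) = n + 3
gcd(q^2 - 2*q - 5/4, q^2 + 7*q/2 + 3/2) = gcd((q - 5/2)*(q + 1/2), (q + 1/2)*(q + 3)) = q + 1/2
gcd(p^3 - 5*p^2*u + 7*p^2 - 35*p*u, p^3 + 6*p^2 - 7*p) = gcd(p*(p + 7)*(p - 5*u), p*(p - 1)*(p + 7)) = p^2 + 7*p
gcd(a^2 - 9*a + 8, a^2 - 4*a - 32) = a - 8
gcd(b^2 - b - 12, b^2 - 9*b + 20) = b - 4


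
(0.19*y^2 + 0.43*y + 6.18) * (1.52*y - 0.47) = 0.2888*y^3 + 0.5643*y^2 + 9.1915*y - 2.9046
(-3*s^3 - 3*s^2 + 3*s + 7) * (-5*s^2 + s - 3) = 15*s^5 + 12*s^4 - 9*s^3 - 23*s^2 - 2*s - 21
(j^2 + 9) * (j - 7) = j^3 - 7*j^2 + 9*j - 63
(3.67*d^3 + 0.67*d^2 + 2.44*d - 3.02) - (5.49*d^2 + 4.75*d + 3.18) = 3.67*d^3 - 4.82*d^2 - 2.31*d - 6.2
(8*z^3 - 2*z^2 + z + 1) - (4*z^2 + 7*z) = 8*z^3 - 6*z^2 - 6*z + 1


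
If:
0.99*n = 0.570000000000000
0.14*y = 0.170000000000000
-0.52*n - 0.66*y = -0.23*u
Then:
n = 0.58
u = 4.79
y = 1.21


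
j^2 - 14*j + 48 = (j - 8)*(j - 6)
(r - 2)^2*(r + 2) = r^3 - 2*r^2 - 4*r + 8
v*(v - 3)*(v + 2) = v^3 - v^2 - 6*v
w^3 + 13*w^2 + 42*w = w*(w + 6)*(w + 7)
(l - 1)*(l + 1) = l^2 - 1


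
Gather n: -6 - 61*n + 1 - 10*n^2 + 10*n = -10*n^2 - 51*n - 5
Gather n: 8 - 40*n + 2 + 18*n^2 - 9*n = 18*n^2 - 49*n + 10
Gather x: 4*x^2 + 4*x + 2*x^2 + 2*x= 6*x^2 + 6*x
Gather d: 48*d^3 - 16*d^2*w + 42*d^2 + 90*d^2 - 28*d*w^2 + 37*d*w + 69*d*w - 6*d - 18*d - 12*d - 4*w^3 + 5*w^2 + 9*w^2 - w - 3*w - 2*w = 48*d^3 + d^2*(132 - 16*w) + d*(-28*w^2 + 106*w - 36) - 4*w^3 + 14*w^2 - 6*w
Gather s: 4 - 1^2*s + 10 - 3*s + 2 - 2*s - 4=12 - 6*s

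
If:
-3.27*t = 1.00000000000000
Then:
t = -0.31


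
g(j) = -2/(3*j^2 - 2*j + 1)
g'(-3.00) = -0.03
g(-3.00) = -0.06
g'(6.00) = 0.01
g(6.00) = -0.02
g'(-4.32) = -0.01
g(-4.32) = -0.03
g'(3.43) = 0.04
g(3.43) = -0.07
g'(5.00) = 0.01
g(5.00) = -0.03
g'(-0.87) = -0.58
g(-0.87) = -0.40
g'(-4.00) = -0.02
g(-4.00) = -0.04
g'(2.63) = 0.10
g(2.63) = -0.12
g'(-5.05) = -0.01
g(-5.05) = -0.02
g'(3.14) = 0.06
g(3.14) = -0.08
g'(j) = -2*(2 - 6*j)/(3*j^2 - 2*j + 1)^2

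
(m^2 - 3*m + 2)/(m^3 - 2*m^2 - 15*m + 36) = (m^2 - 3*m + 2)/(m^3 - 2*m^2 - 15*m + 36)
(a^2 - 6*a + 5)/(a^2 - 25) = (a - 1)/(a + 5)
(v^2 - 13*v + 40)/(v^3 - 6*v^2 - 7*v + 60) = (v - 8)/(v^2 - v - 12)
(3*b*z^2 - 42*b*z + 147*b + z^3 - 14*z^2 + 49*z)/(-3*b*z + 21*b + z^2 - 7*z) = (3*b*z - 21*b + z^2 - 7*z)/(-3*b + z)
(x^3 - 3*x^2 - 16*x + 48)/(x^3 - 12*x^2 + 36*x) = (x^3 - 3*x^2 - 16*x + 48)/(x*(x^2 - 12*x + 36))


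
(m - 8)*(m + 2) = m^2 - 6*m - 16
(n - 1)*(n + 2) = n^2 + n - 2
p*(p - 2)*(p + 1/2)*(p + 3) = p^4 + 3*p^3/2 - 11*p^2/2 - 3*p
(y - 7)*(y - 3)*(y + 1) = y^3 - 9*y^2 + 11*y + 21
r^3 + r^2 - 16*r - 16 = (r - 4)*(r + 1)*(r + 4)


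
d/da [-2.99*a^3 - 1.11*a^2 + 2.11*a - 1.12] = -8.97*a^2 - 2.22*a + 2.11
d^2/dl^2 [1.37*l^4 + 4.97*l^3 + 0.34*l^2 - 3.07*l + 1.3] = 16.44*l^2 + 29.82*l + 0.68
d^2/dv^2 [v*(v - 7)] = 2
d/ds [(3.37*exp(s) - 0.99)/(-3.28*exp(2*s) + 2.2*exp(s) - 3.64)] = (11.0536*exp(2*s) - 6.4944*exp(s) - 10.0888)*exp(s)/(10.7584*exp(4*s) - 14.432*exp(3*s) + 28.7184*exp(2*s) - 16.016*exp(s) + 13.2496)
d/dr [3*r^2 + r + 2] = 6*r + 1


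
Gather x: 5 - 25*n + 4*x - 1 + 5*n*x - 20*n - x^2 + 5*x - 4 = -45*n - x^2 + x*(5*n + 9)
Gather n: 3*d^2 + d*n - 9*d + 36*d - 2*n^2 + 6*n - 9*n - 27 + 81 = 3*d^2 + 27*d - 2*n^2 + n*(d - 3) + 54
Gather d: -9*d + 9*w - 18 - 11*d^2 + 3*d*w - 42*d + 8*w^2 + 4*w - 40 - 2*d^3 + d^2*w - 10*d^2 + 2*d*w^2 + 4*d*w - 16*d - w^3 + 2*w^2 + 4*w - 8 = -2*d^3 + d^2*(w - 21) + d*(2*w^2 + 7*w - 67) - w^3 + 10*w^2 + 17*w - 66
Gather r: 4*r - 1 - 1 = 4*r - 2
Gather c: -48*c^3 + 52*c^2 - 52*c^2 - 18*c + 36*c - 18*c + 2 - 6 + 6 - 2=-48*c^3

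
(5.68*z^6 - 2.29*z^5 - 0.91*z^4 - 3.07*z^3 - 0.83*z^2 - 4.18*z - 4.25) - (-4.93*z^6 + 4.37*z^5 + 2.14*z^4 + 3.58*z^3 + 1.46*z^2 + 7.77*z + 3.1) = 10.61*z^6 - 6.66*z^5 - 3.05*z^4 - 6.65*z^3 - 2.29*z^2 - 11.95*z - 7.35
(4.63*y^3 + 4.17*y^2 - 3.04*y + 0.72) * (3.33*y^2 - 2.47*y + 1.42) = 15.4179*y^5 + 2.45*y^4 - 13.8485*y^3 + 15.8278*y^2 - 6.0952*y + 1.0224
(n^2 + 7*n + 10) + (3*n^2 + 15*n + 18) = 4*n^2 + 22*n + 28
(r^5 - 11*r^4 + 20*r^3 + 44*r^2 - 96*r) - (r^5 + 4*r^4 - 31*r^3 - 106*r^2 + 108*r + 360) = -15*r^4 + 51*r^3 + 150*r^2 - 204*r - 360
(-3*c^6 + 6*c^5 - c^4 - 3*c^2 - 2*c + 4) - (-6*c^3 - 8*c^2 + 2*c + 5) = -3*c^6 + 6*c^5 - c^4 + 6*c^3 + 5*c^2 - 4*c - 1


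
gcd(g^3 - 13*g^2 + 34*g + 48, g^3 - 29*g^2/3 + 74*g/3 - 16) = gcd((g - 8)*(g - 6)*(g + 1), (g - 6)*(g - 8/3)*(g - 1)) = g - 6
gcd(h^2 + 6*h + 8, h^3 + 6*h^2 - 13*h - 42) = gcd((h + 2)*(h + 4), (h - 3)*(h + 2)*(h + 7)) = h + 2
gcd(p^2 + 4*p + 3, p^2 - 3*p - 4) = p + 1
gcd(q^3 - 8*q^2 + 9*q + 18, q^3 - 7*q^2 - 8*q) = q + 1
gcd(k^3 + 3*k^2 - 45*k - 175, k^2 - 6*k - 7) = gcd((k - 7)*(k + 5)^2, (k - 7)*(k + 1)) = k - 7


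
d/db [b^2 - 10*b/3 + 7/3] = 2*b - 10/3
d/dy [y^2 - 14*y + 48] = 2*y - 14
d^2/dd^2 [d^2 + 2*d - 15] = 2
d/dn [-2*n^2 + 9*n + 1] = 9 - 4*n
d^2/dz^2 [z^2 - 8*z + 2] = 2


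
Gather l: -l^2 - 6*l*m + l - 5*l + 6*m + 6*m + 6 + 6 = -l^2 + l*(-6*m - 4) + 12*m + 12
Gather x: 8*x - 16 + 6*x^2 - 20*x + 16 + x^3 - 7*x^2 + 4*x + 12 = x^3 - x^2 - 8*x + 12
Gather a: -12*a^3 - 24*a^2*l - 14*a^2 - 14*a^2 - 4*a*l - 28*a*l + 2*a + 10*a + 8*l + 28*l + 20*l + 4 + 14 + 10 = -12*a^3 + a^2*(-24*l - 28) + a*(12 - 32*l) + 56*l + 28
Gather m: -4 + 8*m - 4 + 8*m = 16*m - 8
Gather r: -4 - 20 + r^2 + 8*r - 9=r^2 + 8*r - 33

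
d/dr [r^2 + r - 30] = 2*r + 1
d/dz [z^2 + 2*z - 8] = 2*z + 2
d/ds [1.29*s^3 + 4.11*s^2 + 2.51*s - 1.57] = 3.87*s^2 + 8.22*s + 2.51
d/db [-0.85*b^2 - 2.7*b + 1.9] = -1.7*b - 2.7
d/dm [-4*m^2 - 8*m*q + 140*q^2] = -8*m - 8*q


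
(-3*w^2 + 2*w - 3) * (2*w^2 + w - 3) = -6*w^4 + w^3 + 5*w^2 - 9*w + 9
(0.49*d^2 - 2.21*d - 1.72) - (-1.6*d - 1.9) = 0.49*d^2 - 0.61*d + 0.18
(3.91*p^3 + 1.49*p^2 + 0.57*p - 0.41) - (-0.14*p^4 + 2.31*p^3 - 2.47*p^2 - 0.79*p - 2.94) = 0.14*p^4 + 1.6*p^3 + 3.96*p^2 + 1.36*p + 2.53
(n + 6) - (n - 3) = 9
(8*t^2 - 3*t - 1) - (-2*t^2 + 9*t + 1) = 10*t^2 - 12*t - 2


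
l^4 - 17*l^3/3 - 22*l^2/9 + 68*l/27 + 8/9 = (l - 6)*(l - 2/3)*(l + 1/3)*(l + 2/3)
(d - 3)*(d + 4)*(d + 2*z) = d^3 + 2*d^2*z + d^2 + 2*d*z - 12*d - 24*z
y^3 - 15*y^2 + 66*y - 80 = (y - 8)*(y - 5)*(y - 2)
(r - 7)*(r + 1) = r^2 - 6*r - 7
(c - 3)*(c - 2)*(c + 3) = c^3 - 2*c^2 - 9*c + 18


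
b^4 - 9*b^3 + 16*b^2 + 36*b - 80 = (b - 5)*(b - 4)*(b - 2)*(b + 2)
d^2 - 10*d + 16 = (d - 8)*(d - 2)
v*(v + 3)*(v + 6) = v^3 + 9*v^2 + 18*v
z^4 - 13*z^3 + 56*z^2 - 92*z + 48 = (z - 6)*(z - 4)*(z - 2)*(z - 1)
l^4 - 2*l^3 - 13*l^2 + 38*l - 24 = (l - 3)*(l - 2)*(l - 1)*(l + 4)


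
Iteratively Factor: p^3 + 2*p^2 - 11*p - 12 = (p + 1)*(p^2 + p - 12) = (p - 3)*(p + 1)*(p + 4)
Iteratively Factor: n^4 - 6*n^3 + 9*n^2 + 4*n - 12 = (n - 3)*(n^3 - 3*n^2 + 4) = (n - 3)*(n + 1)*(n^2 - 4*n + 4) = (n - 3)*(n - 2)*(n + 1)*(n - 2)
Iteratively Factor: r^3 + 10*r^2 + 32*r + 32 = (r + 2)*(r^2 + 8*r + 16) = (r + 2)*(r + 4)*(r + 4)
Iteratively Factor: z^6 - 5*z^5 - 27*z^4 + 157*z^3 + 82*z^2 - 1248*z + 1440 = (z - 5)*(z^5 - 27*z^3 + 22*z^2 + 192*z - 288) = (z - 5)*(z - 3)*(z^4 + 3*z^3 - 18*z^2 - 32*z + 96) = (z - 5)*(z - 3)*(z + 4)*(z^3 - z^2 - 14*z + 24) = (z - 5)*(z - 3)*(z + 4)^2*(z^2 - 5*z + 6) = (z - 5)*(z - 3)*(z - 2)*(z + 4)^2*(z - 3)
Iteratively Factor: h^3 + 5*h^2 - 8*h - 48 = (h - 3)*(h^2 + 8*h + 16) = (h - 3)*(h + 4)*(h + 4)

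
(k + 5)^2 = k^2 + 10*k + 25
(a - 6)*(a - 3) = a^2 - 9*a + 18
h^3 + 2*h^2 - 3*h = h*(h - 1)*(h + 3)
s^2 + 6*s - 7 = (s - 1)*(s + 7)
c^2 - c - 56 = (c - 8)*(c + 7)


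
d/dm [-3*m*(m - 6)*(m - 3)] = -9*m^2 + 54*m - 54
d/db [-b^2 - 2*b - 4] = -2*b - 2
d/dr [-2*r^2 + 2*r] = 2 - 4*r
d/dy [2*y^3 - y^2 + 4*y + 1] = 6*y^2 - 2*y + 4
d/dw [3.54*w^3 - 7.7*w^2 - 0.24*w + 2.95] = 10.62*w^2 - 15.4*w - 0.24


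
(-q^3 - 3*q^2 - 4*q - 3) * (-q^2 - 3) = q^5 + 3*q^4 + 7*q^3 + 12*q^2 + 12*q + 9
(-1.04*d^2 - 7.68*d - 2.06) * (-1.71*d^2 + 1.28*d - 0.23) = 1.7784*d^4 + 11.8016*d^3 - 6.0686*d^2 - 0.8704*d + 0.4738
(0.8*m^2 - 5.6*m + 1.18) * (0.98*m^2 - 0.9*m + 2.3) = 0.784*m^4 - 6.208*m^3 + 8.0364*m^2 - 13.942*m + 2.714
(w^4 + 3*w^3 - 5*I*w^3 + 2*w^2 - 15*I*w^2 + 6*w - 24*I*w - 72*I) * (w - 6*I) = w^5 + 3*w^4 - 11*I*w^4 - 28*w^3 - 33*I*w^3 - 84*w^2 - 36*I*w^2 - 144*w - 108*I*w - 432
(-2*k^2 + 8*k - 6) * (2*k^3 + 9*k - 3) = -4*k^5 + 16*k^4 - 30*k^3 + 78*k^2 - 78*k + 18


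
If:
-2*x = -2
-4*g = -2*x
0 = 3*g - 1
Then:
No Solution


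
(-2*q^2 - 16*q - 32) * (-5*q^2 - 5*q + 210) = 10*q^4 + 90*q^3 - 180*q^2 - 3200*q - 6720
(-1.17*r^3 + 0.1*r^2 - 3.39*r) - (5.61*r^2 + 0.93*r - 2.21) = -1.17*r^3 - 5.51*r^2 - 4.32*r + 2.21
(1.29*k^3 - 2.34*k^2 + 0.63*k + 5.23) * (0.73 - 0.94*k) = -1.2126*k^4 + 3.1413*k^3 - 2.3004*k^2 - 4.4563*k + 3.8179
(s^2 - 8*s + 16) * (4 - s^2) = -s^4 + 8*s^3 - 12*s^2 - 32*s + 64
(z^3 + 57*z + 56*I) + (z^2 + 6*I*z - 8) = z^3 + z^2 + 57*z + 6*I*z - 8 + 56*I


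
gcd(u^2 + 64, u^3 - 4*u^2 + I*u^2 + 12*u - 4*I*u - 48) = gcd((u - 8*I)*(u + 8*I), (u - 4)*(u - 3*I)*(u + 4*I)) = 1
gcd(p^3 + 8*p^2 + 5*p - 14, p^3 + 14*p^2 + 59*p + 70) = p^2 + 9*p + 14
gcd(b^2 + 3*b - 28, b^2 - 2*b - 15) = 1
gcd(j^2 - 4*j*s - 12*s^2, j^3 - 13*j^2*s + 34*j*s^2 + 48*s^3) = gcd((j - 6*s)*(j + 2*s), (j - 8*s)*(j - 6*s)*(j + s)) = -j + 6*s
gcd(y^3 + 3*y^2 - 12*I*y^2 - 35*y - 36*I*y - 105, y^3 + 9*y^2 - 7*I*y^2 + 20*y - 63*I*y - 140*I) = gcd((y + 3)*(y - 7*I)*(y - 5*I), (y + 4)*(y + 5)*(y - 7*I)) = y - 7*I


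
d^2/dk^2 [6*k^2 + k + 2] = 12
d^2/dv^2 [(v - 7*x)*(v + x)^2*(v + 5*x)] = 12*v^2 - 76*x^2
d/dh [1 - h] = -1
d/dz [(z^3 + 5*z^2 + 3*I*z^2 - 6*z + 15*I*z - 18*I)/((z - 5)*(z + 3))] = (z^4 - 4*z^3 + z^2*(-49 - 21*I) + z*(-150 - 54*I) + 90 - 261*I)/(z^4 - 4*z^3 - 26*z^2 + 60*z + 225)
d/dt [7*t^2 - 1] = 14*t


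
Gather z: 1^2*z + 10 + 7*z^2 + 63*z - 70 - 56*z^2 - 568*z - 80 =-49*z^2 - 504*z - 140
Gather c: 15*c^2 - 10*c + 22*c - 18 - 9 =15*c^2 + 12*c - 27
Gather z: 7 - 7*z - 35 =-7*z - 28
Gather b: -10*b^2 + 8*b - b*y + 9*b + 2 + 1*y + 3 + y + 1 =-10*b^2 + b*(17 - y) + 2*y + 6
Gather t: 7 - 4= 3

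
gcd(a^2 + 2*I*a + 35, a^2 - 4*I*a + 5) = a - 5*I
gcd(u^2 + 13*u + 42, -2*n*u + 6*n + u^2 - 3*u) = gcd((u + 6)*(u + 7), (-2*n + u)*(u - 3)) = 1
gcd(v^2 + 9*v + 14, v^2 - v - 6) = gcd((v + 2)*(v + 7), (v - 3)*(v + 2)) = v + 2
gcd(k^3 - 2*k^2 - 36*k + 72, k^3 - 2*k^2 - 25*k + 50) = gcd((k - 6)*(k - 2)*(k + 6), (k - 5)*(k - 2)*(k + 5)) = k - 2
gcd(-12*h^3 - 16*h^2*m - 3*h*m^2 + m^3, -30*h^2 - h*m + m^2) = 6*h - m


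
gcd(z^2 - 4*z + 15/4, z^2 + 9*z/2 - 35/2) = z - 5/2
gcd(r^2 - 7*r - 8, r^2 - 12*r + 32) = r - 8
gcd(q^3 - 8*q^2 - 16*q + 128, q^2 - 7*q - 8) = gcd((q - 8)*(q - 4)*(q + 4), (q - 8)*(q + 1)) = q - 8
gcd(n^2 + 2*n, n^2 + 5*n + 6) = n + 2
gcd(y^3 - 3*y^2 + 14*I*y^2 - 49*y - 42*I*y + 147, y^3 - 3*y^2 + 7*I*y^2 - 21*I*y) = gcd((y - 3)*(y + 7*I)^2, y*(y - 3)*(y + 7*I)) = y^2 + y*(-3 + 7*I) - 21*I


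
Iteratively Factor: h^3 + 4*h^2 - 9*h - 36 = (h - 3)*(h^2 + 7*h + 12) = (h - 3)*(h + 3)*(h + 4)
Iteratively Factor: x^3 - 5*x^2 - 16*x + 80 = (x - 4)*(x^2 - x - 20) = (x - 5)*(x - 4)*(x + 4)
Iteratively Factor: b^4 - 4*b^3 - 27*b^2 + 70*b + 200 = (b + 4)*(b^3 - 8*b^2 + 5*b + 50) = (b - 5)*(b + 4)*(b^2 - 3*b - 10) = (b - 5)*(b + 2)*(b + 4)*(b - 5)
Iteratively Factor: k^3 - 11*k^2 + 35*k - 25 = (k - 5)*(k^2 - 6*k + 5) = (k - 5)^2*(k - 1)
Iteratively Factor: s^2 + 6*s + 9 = (s + 3)*(s + 3)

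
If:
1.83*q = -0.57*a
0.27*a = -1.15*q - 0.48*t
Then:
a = 5.44237918215613*t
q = -1.69516728624535*t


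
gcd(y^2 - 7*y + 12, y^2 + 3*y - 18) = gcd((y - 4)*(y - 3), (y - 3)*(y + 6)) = y - 3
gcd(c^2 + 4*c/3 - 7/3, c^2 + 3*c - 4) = c - 1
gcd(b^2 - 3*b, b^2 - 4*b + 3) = b - 3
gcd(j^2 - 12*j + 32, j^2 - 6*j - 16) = j - 8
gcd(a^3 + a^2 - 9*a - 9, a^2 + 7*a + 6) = a + 1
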